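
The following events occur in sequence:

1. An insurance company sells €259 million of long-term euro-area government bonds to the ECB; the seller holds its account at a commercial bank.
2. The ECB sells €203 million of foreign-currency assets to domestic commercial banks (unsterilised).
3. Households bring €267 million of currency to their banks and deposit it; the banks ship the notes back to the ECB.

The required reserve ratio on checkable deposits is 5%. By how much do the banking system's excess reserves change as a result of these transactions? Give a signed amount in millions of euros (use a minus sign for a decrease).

Asset purchase (from non-banks) €259 million: reserves +€259M, deposits +€259M.
FX sale €203 million: reserves −€203M, deposits 0.
Currency deposit €267 million: reserves +€267M, deposits +€267M.
Totals: Δreserves = +€323M, Δdeposits = +€526M.
Δrequired reserves = 5% × +€526M = +€26.3M.
Δexcess reserves = Δreserves − Δrequired = +€323M − (+€26.3M) = +€296.7 million.

+€296.7 million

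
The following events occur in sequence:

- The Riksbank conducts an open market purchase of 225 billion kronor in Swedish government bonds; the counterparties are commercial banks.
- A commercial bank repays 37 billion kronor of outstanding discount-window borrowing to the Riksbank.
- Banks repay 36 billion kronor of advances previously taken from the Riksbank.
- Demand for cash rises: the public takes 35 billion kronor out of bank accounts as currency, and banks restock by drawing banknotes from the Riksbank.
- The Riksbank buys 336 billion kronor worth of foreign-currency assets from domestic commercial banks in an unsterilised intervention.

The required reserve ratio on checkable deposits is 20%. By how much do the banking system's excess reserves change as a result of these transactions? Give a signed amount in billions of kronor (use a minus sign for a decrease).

OMO purchase (from banks) 225 billion kronor: reserves +225B, deposits 0.
Discount-window repayment 37 billion kronor: reserves −37B, deposits 0.
Discount-window repayment 36 billion kronor: reserves −36B, deposits 0.
Currency withdrawal 35 billion kronor: reserves −35B, deposits −35B.
FX purchase 336 billion kronor: reserves +336B, deposits 0.
Totals: Δreserves = +453B, Δdeposits = −35B.
Δrequired reserves = 20% × −35B = −7B.
Δexcess reserves = Δreserves − Δrequired = +453B − (−7B) = +460 billion.

+460 billion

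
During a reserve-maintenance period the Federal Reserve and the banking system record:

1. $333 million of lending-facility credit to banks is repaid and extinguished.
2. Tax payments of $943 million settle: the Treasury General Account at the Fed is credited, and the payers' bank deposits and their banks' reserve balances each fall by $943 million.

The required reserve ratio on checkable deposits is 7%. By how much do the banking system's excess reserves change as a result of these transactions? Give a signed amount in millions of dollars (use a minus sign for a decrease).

Discount-window repayment $333 million: reserves −$333M, deposits 0.
Government account inflow $943 million: reserves −$943M, deposits −$943M.
Totals: Δreserves = −$1276M, Δdeposits = −$943M.
Δrequired reserves = 7% × −$943M = −$66.01M.
Δexcess reserves = Δreserves − Δrequired = −$1276M − (−$66.01M) = -$1209.99 million.

-$1209.99 million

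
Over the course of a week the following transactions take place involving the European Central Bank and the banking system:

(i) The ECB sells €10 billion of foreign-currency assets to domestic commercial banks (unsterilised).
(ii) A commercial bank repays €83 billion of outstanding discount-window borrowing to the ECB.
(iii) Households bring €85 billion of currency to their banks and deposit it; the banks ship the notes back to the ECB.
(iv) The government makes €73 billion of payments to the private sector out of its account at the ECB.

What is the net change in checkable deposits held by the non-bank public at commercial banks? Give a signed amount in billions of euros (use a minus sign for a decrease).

FX sale €10 billion: the counterparty is a bank, so public deposits are unchanged → 0.
Discount-window repayment €83 billion: the counterparty is a bank, so public deposits are unchanged → 0.
Currency deposit €85 billion: non-bank counterparties' bank balances rise → +€85B.
Government spending €73 billion: non-bank counterparties' bank balances rise → +€73B.
Net: 0 + 0 + 85 + 73 = +€158 billion.

+€158 billion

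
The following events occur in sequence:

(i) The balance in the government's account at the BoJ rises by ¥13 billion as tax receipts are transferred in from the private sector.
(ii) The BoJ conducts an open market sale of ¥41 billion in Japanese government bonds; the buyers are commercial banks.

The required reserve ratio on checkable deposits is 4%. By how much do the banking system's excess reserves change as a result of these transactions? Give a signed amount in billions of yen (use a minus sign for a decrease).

Government account inflow ¥13 billion: reserves −¥13B, deposits −¥13B.
OMO sale (to banks) ¥41 billion: reserves −¥41B, deposits 0.
Totals: Δreserves = −¥54B, Δdeposits = −¥13B.
Δrequired reserves = 4% × −¥13B = −¥0.52B.
Δexcess reserves = Δreserves − Δrequired = −¥54B − (−¥0.52B) = -¥53.48 billion.

-¥53.48 billion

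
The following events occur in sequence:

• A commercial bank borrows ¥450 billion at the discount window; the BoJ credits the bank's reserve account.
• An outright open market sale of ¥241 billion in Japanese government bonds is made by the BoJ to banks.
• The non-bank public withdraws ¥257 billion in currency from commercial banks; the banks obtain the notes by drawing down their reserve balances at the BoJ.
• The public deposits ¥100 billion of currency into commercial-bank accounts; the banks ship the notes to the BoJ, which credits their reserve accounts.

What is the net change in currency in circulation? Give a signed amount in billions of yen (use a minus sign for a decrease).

Discount-window loan ¥450 billion: no currency enters or leaves circulation → 0.
OMO sale (to banks) ¥241 billion: no currency enters or leaves circulation → 0.
Currency withdrawal ¥257 billion: notes leave the central bank → +¥257B.
Currency deposit ¥100 billion: notes return to the central bank → −¥100B.
Net: 0 + 0 + 257 − 100 = +¥157 billion.

+¥157 billion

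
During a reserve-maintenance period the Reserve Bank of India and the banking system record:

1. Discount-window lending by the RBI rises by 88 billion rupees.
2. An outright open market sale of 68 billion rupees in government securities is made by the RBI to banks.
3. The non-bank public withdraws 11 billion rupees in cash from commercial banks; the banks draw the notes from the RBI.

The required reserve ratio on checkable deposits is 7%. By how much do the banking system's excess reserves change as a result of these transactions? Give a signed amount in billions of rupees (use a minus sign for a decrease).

Discount-window loan 88 billion rupees: reserves +88B, deposits 0.
OMO sale (to banks) 68 billion rupees: reserves −68B, deposits 0.
Currency withdrawal 11 billion rupees: reserves −11B, deposits −11B.
Totals: Δreserves = +9B, Δdeposits = −11B.
Δrequired reserves = 7% × −11B = −0.77B.
Δexcess reserves = Δreserves − Δrequired = +9B − (−0.77B) = +9.77 billion.

+9.77 billion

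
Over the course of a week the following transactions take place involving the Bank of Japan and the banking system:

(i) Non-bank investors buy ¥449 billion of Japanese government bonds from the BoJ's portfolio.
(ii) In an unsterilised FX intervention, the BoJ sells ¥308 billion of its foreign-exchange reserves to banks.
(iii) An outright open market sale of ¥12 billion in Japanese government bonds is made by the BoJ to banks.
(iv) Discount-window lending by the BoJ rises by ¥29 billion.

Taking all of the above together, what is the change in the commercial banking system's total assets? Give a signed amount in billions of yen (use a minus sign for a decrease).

Asset sale (to non-banks) ¥449 billion: bank balance sheets shrink → −¥449B.
FX sale ¥308 billion: just an asset swap on bank balance sheets → 0.
OMO sale (to banks) ¥12 billion: just an asset swap on bank balance sheets → 0.
Discount-window loan ¥29 billion: bank balance sheets expand → +¥29B.
Net: −449 + 0 + 0 + 29 = -¥420 billion.

-¥420 billion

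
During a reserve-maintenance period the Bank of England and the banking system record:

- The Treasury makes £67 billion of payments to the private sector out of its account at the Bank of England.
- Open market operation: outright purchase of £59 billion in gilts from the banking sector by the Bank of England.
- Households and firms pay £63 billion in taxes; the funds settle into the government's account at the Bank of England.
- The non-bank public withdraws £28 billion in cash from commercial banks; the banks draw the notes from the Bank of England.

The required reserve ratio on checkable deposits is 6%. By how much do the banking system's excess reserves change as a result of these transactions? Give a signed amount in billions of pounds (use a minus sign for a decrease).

Government spending £67 billion: reserves +£67B, deposits +£67B.
OMO purchase (from banks) £59 billion: reserves +£59B, deposits 0.
Government account inflow £63 billion: reserves −£63B, deposits −£63B.
Currency withdrawal £28 billion: reserves −£28B, deposits −£28B.
Totals: Δreserves = +£35B, Δdeposits = −£24B.
Δrequired reserves = 6% × −£24B = −£1.44B.
Δexcess reserves = Δreserves − Δrequired = +£35B − (−£1.44B) = +£36.44 billion.

+£36.44 billion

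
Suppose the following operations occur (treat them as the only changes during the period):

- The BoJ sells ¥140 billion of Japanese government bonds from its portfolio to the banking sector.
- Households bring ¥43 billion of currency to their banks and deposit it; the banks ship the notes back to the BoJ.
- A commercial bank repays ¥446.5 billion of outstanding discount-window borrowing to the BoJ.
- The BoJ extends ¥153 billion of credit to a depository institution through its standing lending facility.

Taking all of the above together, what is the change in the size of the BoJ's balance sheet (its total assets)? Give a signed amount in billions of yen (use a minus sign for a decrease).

-¥433.5 billion

OMO sale (to banks) ¥140 billion: a BoJ asset is shed → −¥140B.
Currency deposit ¥43 billion: only the composition of liabilities changes → 0.
Discount-window repayment ¥446.5 billion: a BoJ asset is shed → −¥446.5B.
Discount-window loan ¥153 billion: a BoJ asset is acquired → +¥153B.
Net: −140 + 0 − 446.5 + 153 = -¥433.5 billion.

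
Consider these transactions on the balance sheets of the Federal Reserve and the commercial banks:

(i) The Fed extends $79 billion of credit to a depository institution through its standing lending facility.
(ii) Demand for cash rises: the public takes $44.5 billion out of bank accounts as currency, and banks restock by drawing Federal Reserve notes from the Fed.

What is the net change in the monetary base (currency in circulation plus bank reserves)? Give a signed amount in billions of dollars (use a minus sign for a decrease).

+$79 billion

Fed balance sheet:
  Assets:      Loans to banks +$79B
  Liabilities: Bank reserves +$34.5B, Currency in circulation +$44.5B
Monetary base = currency + reserves: +$44.5B + (+$34.5B) = +$79 billion.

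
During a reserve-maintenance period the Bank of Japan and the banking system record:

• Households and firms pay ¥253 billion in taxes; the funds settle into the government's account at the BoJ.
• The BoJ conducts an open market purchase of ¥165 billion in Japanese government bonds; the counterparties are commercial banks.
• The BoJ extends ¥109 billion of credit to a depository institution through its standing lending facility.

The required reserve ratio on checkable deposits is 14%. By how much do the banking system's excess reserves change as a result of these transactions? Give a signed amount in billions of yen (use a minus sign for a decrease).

Government account inflow ¥253 billion: reserves −¥253B, deposits −¥253B.
OMO purchase (from banks) ¥165 billion: reserves +¥165B, deposits 0.
Discount-window loan ¥109 billion: reserves +¥109B, deposits 0.
Totals: Δreserves = +¥21B, Δdeposits = −¥253B.
Δrequired reserves = 14% × −¥253B = −¥35.42B.
Δexcess reserves = Δreserves − Δrequired = +¥21B − (−¥35.42B) = +¥56.42 billion.

+¥56.42 billion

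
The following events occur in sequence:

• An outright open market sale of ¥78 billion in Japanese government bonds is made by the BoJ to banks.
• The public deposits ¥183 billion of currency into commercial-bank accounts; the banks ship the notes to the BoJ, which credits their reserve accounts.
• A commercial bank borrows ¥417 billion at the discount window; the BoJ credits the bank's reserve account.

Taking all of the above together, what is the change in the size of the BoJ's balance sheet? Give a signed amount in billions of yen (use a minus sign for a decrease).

+¥339 billion

BoJ balance sheet:
  Assets:      Securities −¥78B, Loans to banks +¥417B
  Liabilities: Bank reserves +¥522B, Currency in circulation −¥183B
Change in total BoJ assets = +¥339 billion.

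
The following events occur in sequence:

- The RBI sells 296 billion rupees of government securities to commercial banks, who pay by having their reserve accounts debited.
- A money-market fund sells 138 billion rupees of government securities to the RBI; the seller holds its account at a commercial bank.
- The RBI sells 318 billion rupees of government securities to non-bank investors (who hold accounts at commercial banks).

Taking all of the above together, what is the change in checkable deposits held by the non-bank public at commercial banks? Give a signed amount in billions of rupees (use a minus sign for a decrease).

-180 billion

OMO sale (to banks) 296 billion rupees: the counterparty is a bank, so public deposits are unchanged → 0.
Asset purchase (from non-banks) 138 billion rupees: non-bank counterparties' bank balances rise → +138B.
Asset sale (to non-banks) 318 billion rupees: non-bank counterparties' bank balances fall → −318B.
Net: 0 + 138 − 318 = -180 billion.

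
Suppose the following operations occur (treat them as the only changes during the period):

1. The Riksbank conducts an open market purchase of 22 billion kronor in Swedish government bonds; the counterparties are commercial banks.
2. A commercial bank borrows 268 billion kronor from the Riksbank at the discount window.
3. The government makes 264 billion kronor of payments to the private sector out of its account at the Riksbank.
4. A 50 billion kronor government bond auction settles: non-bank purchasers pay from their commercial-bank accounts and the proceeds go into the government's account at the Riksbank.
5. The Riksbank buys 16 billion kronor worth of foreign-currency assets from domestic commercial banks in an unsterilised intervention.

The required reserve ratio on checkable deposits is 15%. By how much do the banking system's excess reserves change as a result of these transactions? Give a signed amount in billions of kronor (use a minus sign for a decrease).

OMO purchase (from banks) 22 billion kronor: reserves +22B, deposits 0.
Discount-window loan 268 billion kronor: reserves +268B, deposits 0.
Government spending 264 billion kronor: reserves +264B, deposits +264B.
Government account inflow 50 billion kronor: reserves −50B, deposits −50B.
FX purchase 16 billion kronor: reserves +16B, deposits 0.
Totals: Δreserves = +520B, Δdeposits = +214B.
Δrequired reserves = 15% × +214B = +32.1B.
Δexcess reserves = Δreserves − Δrequired = +520B − (+32.1B) = +487.9 billion.

+487.9 billion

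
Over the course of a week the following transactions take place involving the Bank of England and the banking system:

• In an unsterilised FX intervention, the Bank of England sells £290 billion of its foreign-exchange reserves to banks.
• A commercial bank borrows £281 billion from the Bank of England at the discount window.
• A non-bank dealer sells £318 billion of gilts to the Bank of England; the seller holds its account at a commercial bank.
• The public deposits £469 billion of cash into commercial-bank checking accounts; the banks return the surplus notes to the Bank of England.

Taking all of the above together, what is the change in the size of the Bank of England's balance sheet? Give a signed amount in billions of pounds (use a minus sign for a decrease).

+£309 billion

FX sale £290 billion: a Bank of England asset is shed → −£290B.
Discount-window loan £281 billion: a Bank of England asset is acquired → +£281B.
Asset purchase (from non-banks) £318 billion: a Bank of England asset is acquired → +£318B.
Currency deposit £469 billion: only the composition of liabilities changes → 0.
Net: −290 + 281 + 318 + 0 = +£309 billion.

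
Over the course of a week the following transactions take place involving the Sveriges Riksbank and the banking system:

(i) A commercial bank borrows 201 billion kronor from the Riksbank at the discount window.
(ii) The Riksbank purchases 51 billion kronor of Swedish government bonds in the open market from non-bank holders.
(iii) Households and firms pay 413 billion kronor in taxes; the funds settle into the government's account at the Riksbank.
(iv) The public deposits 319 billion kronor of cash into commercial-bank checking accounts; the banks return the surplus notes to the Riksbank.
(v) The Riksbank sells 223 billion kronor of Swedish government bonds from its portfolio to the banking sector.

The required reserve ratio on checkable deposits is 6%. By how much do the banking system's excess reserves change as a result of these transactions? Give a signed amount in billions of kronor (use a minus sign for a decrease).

-62.42 billion

Discount-window loan 201 billion kronor: reserves +201B, deposits 0.
Asset purchase (from non-banks) 51 billion kronor: reserves +51B, deposits +51B.
Government account inflow 413 billion kronor: reserves −413B, deposits −413B.
Currency deposit 319 billion kronor: reserves +319B, deposits +319B.
OMO sale (to banks) 223 billion kronor: reserves −223B, deposits 0.
Totals: Δreserves = −65B, Δdeposits = −43B.
Δrequired reserves = 6% × −43B = −2.58B.
Δexcess reserves = Δreserves − Δrequired = −65B − (−2.58B) = -62.42 billion.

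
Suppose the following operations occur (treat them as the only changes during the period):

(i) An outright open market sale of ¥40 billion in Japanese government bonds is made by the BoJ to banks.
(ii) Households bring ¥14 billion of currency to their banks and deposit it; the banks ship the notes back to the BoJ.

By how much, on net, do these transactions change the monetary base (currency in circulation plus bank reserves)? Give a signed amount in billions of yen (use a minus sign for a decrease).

BoJ balance sheet:
  Assets:      Securities −¥40B
  Liabilities: Bank reserves −¥26B, Currency in circulation −¥14B
Monetary base = currency + reserves: −¥14B + (−¥26B) = -¥40 billion.

-¥40 billion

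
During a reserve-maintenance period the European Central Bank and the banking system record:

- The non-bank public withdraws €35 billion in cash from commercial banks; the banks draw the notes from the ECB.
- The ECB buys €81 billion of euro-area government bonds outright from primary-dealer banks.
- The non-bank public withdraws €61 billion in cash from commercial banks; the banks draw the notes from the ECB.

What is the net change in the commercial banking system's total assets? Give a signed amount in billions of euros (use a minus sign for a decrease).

Currency withdrawal €35 billion: bank balance sheets shrink → −€35B.
OMO purchase (from banks) €81 billion: just an asset swap on bank balance sheets → 0.
Currency withdrawal €61 billion: bank balance sheets shrink → −€61B.
Net: −35 + 0 − 61 = -€96 billion.

-€96 billion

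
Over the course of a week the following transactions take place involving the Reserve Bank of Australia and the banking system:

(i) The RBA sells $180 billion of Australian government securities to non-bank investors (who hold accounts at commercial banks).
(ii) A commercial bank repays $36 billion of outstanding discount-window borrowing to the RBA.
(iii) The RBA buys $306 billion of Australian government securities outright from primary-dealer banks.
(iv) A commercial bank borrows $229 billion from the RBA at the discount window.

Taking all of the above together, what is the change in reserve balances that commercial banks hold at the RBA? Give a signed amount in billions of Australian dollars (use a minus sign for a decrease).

+$319 billion

RBA balance sheet:
  Assets:      Securities +$126B, Loans to banks +$193B
  Liabilities: Bank reserves +$319B
So the change in reserve balances that commercial banks hold at the RBA is +$319 billion.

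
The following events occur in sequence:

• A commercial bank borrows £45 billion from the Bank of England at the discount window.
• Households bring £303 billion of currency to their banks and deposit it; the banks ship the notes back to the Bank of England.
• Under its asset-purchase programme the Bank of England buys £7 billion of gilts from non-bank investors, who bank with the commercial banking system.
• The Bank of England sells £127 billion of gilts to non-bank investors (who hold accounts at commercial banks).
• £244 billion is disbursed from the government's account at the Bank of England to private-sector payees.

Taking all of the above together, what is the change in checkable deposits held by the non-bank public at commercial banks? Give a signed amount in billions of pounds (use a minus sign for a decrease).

Bank of England balance sheet:
  Assets:      Securities −£120B, Loans to banks +£45B
  Liabilities: Bank reserves +£472B, Currency in circulation −£303B, Government deposits −£244B
Commercial banking system:
  Assets:      Reserves at CB +£472B
  Liabilities: Checkable deposits +£427B, Borrowings from CB +£45B
So the change in checkable deposits held by the non-bank public at commercial banks is +£427 billion.

+£427 billion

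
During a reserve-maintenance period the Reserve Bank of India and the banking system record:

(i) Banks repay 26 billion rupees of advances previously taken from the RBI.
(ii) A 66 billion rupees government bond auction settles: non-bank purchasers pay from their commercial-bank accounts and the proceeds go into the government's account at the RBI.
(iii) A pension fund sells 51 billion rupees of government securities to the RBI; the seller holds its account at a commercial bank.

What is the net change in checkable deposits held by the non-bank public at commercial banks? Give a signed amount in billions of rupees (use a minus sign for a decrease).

RBI balance sheet:
  Assets:      Securities +51B, Loans to banks −26B
  Liabilities: Bank reserves −41B, Government deposits +66B
Commercial banking system:
  Assets:      Reserves at CB −41B
  Liabilities: Checkable deposits −15B, Borrowings from CB −26B
So the change in checkable deposits held by the non-bank public at commercial banks is -15 billion.

-15 billion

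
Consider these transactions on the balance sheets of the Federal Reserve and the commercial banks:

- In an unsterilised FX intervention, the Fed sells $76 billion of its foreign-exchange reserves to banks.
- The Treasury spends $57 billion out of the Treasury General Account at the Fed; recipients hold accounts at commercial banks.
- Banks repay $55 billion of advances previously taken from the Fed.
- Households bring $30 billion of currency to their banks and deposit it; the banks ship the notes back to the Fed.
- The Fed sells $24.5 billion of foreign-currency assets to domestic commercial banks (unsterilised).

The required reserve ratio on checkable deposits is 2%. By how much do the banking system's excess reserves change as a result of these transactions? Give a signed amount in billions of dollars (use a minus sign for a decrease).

-$70.24 billion

FX sale $76 billion: reserves −$76B, deposits 0.
Government spending $57 billion: reserves +$57B, deposits +$57B.
Discount-window repayment $55 billion: reserves −$55B, deposits 0.
Currency deposit $30 billion: reserves +$30B, deposits +$30B.
FX sale $24.5 billion: reserves −$24.5B, deposits 0.
Totals: Δreserves = −$68.5B, Δdeposits = +$87B.
Δrequired reserves = 2% × +$87B = +$1.74B.
Δexcess reserves = Δreserves − Δrequired = −$68.5B − (+$1.74B) = -$70.24 billion.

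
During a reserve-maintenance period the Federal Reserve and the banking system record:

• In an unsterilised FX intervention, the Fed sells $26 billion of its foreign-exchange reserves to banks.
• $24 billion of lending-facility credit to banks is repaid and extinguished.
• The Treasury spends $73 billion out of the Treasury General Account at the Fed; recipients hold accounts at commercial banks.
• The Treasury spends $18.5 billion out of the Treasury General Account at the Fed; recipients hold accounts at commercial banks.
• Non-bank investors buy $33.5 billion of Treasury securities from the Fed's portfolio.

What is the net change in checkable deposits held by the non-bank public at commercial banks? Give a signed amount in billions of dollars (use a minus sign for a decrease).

FX sale $26 billion: the counterparty is a bank, so public deposits are unchanged → 0.
Discount-window repayment $24 billion: the counterparty is a bank, so public deposits are unchanged → 0.
Government spending $73 billion: non-bank counterparties' bank balances rise → +$73B.
Government spending $18.5 billion: non-bank counterparties' bank balances rise → +$18.5B.
Asset sale (to non-banks) $33.5 billion: non-bank counterparties' bank balances fall → −$33.5B.
Net: 0 + 0 + 73 + 18.5 − 33.5 = +$58 billion.

+$58 billion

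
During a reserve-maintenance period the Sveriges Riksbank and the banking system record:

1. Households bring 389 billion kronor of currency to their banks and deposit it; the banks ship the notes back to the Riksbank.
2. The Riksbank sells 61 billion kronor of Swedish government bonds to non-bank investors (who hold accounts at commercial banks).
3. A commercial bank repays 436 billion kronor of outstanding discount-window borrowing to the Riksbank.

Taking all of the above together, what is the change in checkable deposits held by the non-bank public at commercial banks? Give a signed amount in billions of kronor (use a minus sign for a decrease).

+328 billion

Riksbank balance sheet:
  Assets:      Securities −61B, Loans to banks −436B
  Liabilities: Bank reserves −108B, Currency in circulation −389B
Commercial banking system:
  Assets:      Reserves at CB −108B
  Liabilities: Checkable deposits +328B, Borrowings from CB −436B
So the change in checkable deposits held by the non-bank public at commercial banks is +328 billion.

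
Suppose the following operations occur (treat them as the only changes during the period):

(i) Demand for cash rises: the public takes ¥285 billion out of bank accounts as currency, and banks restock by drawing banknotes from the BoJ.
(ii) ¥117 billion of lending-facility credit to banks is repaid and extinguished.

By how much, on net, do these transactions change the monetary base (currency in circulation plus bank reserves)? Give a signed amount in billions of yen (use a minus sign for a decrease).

BoJ balance sheet:
  Assets:      Loans to banks −¥117B
  Liabilities: Bank reserves −¥402B, Currency in circulation +¥285B
Commercial banking system:
  Assets:      Reserves at CB −¥402B
  Liabilities: Checkable deposits −¥285B, Borrowings from CB −¥117B
Monetary base = currency + reserves: +¥285B + (−¥402B) = -¥117 billion.

-¥117 billion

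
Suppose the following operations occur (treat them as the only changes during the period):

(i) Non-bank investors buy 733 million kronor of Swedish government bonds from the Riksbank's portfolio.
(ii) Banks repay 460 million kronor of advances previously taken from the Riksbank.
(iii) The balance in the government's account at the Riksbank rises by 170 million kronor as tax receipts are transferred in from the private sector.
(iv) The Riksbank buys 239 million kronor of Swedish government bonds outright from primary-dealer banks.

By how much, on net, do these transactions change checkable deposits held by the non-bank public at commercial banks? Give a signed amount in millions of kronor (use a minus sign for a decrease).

-903 million

Asset sale (to non-banks) 733 million kronor: non-bank counterparties' bank balances fall → −733M.
Discount-window repayment 460 million kronor: the counterparty is a bank, so public deposits are unchanged → 0.
Government account inflow 170 million kronor: non-bank counterparties' bank balances fall → −170M.
OMO purchase (from banks) 239 million kronor: the counterparty is a bank, so public deposits are unchanged → 0.
Net: −733 + 0 − 170 + 0 = -903 million.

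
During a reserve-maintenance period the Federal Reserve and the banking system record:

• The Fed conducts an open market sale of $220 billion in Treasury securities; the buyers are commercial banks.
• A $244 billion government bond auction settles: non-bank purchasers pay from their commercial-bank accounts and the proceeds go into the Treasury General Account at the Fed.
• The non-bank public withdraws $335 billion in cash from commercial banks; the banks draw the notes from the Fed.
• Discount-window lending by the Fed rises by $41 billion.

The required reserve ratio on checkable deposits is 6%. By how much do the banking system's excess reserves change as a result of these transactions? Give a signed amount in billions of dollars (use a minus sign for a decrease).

OMO sale (to banks) $220 billion: reserves −$220B, deposits 0.
Government account inflow $244 billion: reserves −$244B, deposits −$244B.
Currency withdrawal $335 billion: reserves −$335B, deposits −$335B.
Discount-window loan $41 billion: reserves +$41B, deposits 0.
Totals: Δreserves = −$758B, Δdeposits = −$579B.
Δrequired reserves = 6% × −$579B = −$34.74B.
Δexcess reserves = Δreserves − Δrequired = −$758B − (−$34.74B) = -$723.26 billion.

-$723.26 billion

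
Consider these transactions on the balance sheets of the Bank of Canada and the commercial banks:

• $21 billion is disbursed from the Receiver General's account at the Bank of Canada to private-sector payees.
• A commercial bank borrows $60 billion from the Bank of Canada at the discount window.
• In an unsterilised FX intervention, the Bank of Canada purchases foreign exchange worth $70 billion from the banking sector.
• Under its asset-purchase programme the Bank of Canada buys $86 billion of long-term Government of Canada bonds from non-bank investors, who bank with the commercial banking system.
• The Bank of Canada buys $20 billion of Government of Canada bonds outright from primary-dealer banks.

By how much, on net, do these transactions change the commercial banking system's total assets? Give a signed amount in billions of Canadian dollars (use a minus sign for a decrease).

Government spending $21 billion: bank balance sheets expand → +$21B.
Discount-window loan $60 billion: bank balance sheets expand → +$60B.
FX purchase $70 billion: just an asset swap on bank balance sheets → 0.
Asset purchase (from non-banks) $86 billion: bank balance sheets expand → +$86B.
OMO purchase (from banks) $20 billion: just an asset swap on bank balance sheets → 0.
Net: 21 + 60 + 0 + 86 + 0 = +$167 billion.

+$167 billion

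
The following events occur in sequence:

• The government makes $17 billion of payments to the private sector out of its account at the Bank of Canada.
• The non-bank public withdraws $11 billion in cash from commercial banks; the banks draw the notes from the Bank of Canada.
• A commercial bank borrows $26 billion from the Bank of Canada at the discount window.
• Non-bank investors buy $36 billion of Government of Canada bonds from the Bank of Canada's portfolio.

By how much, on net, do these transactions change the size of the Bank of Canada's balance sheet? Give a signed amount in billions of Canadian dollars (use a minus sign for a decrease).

-$10 billion

Bank of Canada balance sheet:
  Assets:      Securities −$36B, Loans to banks +$26B
  Liabilities: Bank reserves −$4B, Currency in circulation +$11B, Government deposits −$17B
Commercial banking system:
  Assets:      Reserves at CB −$4B
  Liabilities: Checkable deposits −$30B, Borrowings from CB +$26B
Change in total Bank of Canada assets = -$10 billion.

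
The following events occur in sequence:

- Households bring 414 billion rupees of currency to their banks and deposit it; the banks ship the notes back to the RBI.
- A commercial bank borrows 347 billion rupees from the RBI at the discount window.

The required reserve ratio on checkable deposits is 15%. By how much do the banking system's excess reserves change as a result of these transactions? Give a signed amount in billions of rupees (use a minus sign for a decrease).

+698.9 billion

Currency deposit 414 billion rupees: reserves +414B, deposits +414B.
Discount-window loan 347 billion rupees: reserves +347B, deposits 0.
Totals: Δreserves = +761B, Δdeposits = +414B.
Δrequired reserves = 15% × +414B = +62.1B.
Δexcess reserves = Δreserves − Δrequired = +761B − (+62.1B) = +698.9 billion.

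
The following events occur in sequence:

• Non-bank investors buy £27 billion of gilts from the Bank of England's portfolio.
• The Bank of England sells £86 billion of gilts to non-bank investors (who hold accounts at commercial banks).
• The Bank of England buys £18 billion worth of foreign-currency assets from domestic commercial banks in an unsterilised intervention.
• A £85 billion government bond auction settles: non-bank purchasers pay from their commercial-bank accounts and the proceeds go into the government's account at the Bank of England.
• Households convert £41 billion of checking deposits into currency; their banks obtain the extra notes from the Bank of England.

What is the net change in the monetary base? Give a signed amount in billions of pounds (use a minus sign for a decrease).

-£180 billion

Bank of England balance sheet:
  Assets:      Securities −£113B, Foreign assets +£18B
  Liabilities: Bank reserves −£221B, Currency in circulation +£41B, Government deposits +£85B
Monetary base = currency + reserves: +£41B + (−£221B) = -£180 billion.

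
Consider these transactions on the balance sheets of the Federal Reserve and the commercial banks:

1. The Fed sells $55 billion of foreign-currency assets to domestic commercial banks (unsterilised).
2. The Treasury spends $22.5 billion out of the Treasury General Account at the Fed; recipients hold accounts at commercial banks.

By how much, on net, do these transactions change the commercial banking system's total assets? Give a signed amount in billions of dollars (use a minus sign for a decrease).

+$22.5 billion

Fed balance sheet:
  Assets:      Foreign assets −$55B
  Liabilities: Bank reserves −$32.5B, Government deposits −$22.5B
Commercial banking system:
  Assets:      Reserves at CB −$32.5B, Foreign assets +$55B
  Liabilities: Checkable deposits +$22.5B
Change in total bank assets = +$22.5 billion.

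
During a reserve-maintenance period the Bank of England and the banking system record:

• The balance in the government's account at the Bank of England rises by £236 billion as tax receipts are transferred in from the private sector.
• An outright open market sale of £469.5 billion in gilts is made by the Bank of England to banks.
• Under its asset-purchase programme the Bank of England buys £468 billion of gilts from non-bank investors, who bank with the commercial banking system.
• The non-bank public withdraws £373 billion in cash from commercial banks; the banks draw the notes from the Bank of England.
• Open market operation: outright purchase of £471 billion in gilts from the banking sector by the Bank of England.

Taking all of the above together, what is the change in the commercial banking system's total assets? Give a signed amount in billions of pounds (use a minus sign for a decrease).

Government account inflow £236 billion: bank balance sheets shrink → −£236B.
OMO sale (to banks) £469.5 billion: just an asset swap on bank balance sheets → 0.
Asset purchase (from non-banks) £468 billion: bank balance sheets expand → +£468B.
Currency withdrawal £373 billion: bank balance sheets shrink → −£373B.
OMO purchase (from banks) £471 billion: just an asset swap on bank balance sheets → 0.
Net: −236 + 0 + 468 − 373 + 0 = -£141 billion.

-£141 billion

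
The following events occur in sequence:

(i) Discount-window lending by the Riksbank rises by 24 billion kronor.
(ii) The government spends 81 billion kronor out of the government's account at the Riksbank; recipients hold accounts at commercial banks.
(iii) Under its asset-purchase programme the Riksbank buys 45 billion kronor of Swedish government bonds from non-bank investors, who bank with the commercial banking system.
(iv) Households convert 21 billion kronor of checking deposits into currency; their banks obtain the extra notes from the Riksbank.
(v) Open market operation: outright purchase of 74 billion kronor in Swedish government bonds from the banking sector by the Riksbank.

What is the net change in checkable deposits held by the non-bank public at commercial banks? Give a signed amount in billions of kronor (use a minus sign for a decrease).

Riksbank balance sheet:
  Assets:      Securities +119B, Loans to banks +24B
  Liabilities: Bank reserves +203B, Currency in circulation +21B, Government deposits −81B
Commercial banking system:
  Assets:      Reserves at CB +203B, Securities −74B
  Liabilities: Checkable deposits +105B, Borrowings from CB +24B
So the change in checkable deposits held by the non-bank public at commercial banks is +105 billion.

+105 billion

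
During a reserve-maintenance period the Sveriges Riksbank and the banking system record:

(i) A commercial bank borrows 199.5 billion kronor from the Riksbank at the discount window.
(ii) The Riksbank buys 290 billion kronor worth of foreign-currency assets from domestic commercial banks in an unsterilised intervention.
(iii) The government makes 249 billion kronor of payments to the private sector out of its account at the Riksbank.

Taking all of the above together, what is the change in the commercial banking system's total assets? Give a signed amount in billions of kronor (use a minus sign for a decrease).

Discount-window loan 199.5 billion kronor: bank balance sheets expand → +199.5B.
FX purchase 290 billion kronor: just an asset swap on bank balance sheets → 0.
Government spending 249 billion kronor: bank balance sheets expand → +249B.
Net: 199.5 + 0 + 249 = +448.5 billion.

+448.5 billion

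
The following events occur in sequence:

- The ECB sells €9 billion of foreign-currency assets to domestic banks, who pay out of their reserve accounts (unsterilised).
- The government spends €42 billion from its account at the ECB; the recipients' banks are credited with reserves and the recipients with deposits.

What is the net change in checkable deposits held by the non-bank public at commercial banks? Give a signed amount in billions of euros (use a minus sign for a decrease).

+€42 billion

FX sale €9 billion: the counterparty is a bank, so public deposits are unchanged → 0.
Government spending €42 billion: non-bank counterparties' bank balances rise → +€42B.
Net: 0 + 42 = +€42 billion.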